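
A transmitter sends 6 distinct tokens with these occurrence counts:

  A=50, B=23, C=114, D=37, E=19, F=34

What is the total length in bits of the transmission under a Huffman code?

645

Build the Huffman tree bottom-up:
merge E(19) and B(23): 42
merge F(34) and D(37): 71
merge 42 and A(50): 92
merge 71 and 92: 163
merge C(114) and 163: 277
Each symbol's bit-cost is frequency × depth; summing gives 645 bits (equivalently 42 + 71 + 92 + 163 + 277).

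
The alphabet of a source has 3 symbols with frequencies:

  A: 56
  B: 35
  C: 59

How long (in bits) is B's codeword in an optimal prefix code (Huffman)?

Build the tree from the bottom:
merge B(35) and A(56): 91
merge C(59) and 91: 150
B sits 2 levels below the root, so its codeword is 2 bits.

2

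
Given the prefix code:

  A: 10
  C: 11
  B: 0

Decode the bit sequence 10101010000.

AAAABBB

Read left to right; each codeword is recognised as soon as it completes (prefix code):
  10→A | 10→A | 10→A | 10→A | 0→B | 0→B | 0→B
Decoded message: AAAABBB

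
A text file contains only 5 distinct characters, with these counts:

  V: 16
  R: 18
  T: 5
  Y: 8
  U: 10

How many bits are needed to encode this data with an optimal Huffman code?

Greedily combine the two least-frequent nodes:
combine T(5), Y(8) → 13
combine U(10), 13 → 23
combine V(16), R(18) → 34
combine 23, 34 → 57
Each symbol's bit-cost is frequency × depth; summing gives 127 bits (equivalently 13 + 23 + 34 + 57).

127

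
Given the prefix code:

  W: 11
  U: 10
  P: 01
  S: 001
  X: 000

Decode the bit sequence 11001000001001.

Read left to right; each codeword is recognised as soon as it completes (prefix code):
  11→W | 001→S | 000→X | 001→S | 001→S
Decoded message: WSXSS

WSXSS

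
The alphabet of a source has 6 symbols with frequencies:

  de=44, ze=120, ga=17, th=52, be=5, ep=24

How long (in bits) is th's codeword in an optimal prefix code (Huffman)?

Huffman merges, smallest pair first:
combine be(5), ga(17) → 22
combine 22, ep(24) → 46
combine de(44), 46 → 90
combine th(52), 90 → 142
combine ze(120), 142 → 262
The subtree containing th is merged 2 times, so code length = 2.

2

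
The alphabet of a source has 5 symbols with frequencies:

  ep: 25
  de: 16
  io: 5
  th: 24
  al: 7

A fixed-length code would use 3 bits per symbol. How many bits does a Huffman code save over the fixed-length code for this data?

Fixed-length: 3 bits × 77 symbols = 231 bits.
Huffman merges:
combine io(5), al(7) → 12
combine 12, de(16) → 28
combine th(24), ep(25) → 49
combine 28, 49 → 77
Huffman total = 12 + 28 + 49 + 77 = 166 bits.
Saving = 231 − 166 = 65 bits.

65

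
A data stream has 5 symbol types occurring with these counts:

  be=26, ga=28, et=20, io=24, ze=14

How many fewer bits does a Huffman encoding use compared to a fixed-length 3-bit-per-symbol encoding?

78

Fixed-length: 3 bits × 112 symbols = 336 bits.
Huffman merges:
merge ze(14) and et(20): 34
merge io(24) and be(26): 50
merge ga(28) and 34: 62
merge 50 and 62: 112
Huffman total = 34 + 50 + 62 + 112 = 258 bits.
Saving = 336 − 258 = 78 bits.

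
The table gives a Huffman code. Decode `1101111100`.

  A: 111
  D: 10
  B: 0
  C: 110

CACB

Read left to right; each codeword is recognised as soon as it completes (prefix code):
  110→C | 111→A | 110→C | 0→B
Decoded message: CACB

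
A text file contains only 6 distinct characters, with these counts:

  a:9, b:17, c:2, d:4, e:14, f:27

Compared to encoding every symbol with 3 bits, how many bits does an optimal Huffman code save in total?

Fixed-length: 3 bits × 73 symbols = 219 bits.
Huffman merges:
c(2) + d(4) → 6
6 + a(9) → 15
e(14) + 15 → 29
b(17) + f(27) → 44
29 + 44 → 73
Huffman total = 6 + 15 + 29 + 44 + 73 = 167 bits.
Saving = 219 − 167 = 52 bits.

52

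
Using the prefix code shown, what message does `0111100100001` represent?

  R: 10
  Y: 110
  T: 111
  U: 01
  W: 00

UTWRWU

Read left to right; each codeword is recognised as soon as it completes (prefix code):
  01→U | 111→T | 00→W | 10→R | 00→W | 01→U
Decoded message: UTWRWU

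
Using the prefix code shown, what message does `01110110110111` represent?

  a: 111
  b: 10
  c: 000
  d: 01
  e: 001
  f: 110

Read left to right; each codeword is recognised as soon as it completes (prefix code):
  01→d | 110→f | 110→f | 110→f | 111→a
Decoded message: dfffa

dfffa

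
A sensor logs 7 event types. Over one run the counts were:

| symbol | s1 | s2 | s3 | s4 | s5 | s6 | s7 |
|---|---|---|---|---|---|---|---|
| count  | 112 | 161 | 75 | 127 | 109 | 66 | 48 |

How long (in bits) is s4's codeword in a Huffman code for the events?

Repeatedly merge the two smallest:
combine s7(48), s6(66) → 114
combine s3(75), s5(109) → 184
combine s1(112), 114 → 226
combine s4(127), s2(161) → 288
combine 184, 226 → 410
combine 288, 410 → 698
s4's leaf is at depth 2, giving a 2-bit codeword.

2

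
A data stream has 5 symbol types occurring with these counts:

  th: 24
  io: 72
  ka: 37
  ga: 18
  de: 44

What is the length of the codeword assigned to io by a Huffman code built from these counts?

Huffman merges, smallest pair first:
ga(18) + th(24) → 42
ka(37) + 42 → 79
de(44) + io(72) → 116
79 + 116 → 195
The subtree containing io is merged 2 times, so code length = 2.

2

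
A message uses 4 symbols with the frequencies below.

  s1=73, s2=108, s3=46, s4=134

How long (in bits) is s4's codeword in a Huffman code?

1

Build the tree from the bottom:
combine s3(46), s1(73) → 119
combine s2(108), 119 → 227
combine s4(134), 227 → 361
s4 is merged only at the final step, so code length = 1.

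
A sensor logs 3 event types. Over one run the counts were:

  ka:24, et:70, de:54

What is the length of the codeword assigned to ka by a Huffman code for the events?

Repeatedly merge the two smallest:
combine ka(24), de(54) → 78
combine et(70), 78 → 148
ka sits 2 levels below the root, so its codeword is 2 bits.

2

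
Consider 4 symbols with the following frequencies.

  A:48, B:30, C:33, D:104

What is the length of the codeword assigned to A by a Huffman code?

Build the tree from the bottom:
merge B(30) and C(33): 63
merge A(48) and 63: 111
merge D(104) and 111: 215
A's leaf is at depth 2, giving a 2-bit codeword.

2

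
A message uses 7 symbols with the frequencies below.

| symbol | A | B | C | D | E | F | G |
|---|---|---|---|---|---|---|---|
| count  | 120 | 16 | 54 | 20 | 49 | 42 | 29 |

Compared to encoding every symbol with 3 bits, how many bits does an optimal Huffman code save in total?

139

Fixed-length: 3 bits × 330 symbols = 990 bits.
Huffman merges:
combine B(16), D(20) → 36
combine G(29), 36 → 65
combine F(42), E(49) → 91
combine C(54), 65 → 119
combine 91, 119 → 210
combine A(120), 210 → 330
Huffman total = 36 + 65 + 91 + 119 + 210 + 330 = 851 bits.
Saving = 990 − 851 = 139 bits.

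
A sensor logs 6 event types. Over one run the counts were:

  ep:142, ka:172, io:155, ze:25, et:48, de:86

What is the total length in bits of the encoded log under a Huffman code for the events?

Build the Huffman tree bottom-up:
combine ze(25), et(48) → 73
combine 73, de(86) → 159
combine ep(142), io(155) → 297
combine 159, ka(172) → 331
combine 297, 331 → 628
Total encoded bits = sum of merged weights = 73 + 159 + 297 + 331 + 628 = 1488.

1488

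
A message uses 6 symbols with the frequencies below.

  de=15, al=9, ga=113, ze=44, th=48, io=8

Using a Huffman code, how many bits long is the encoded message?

486

Greedily combine the two least-frequent nodes:
io(8) + al(9) → 17
de(15) + 17 → 32
32 + ze(44) → 76
th(48) + 76 → 124
ga(113) + 124 → 237
Each symbol's bit-cost is frequency × depth; summing gives 486 bits (equivalently 17 + 32 + 76 + 124 + 237).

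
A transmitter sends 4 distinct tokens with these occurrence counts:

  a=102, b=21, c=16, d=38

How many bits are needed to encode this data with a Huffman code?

Merge the two smallest weights repeatedly:
merge c(16) and b(21): 37
merge 37 and d(38): 75
merge 75 and a(102): 177
Each symbol's bit-cost is frequency × depth; summing gives 289 bits (equivalently 37 + 75 + 177).

289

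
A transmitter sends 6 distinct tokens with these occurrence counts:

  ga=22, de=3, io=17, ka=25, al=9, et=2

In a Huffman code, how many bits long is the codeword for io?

2

Repeatedly merge the two smallest:
combine et(2), de(3) → 5
combine 5, al(9) → 14
combine 14, io(17) → 31
combine ga(22), ka(25) → 47
combine 31, 47 → 78
The subtree containing io is merged 2 times, so code length = 2.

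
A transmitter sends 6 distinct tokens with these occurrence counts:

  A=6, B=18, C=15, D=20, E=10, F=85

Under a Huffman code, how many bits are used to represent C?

Huffman merges, smallest pair first:
merge A(6) and E(10): 16
merge C(15) and 16: 31
merge B(18) and D(20): 38
merge 31 and 38: 69
merge 69 and F(85): 154
The subtree containing C is merged 3 times, so code length = 3.

3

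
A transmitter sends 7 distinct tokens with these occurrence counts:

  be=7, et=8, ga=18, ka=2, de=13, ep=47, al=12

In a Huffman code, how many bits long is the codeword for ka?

Huffman merges, smallest pair first:
merge ka(2) and be(7): 9
merge et(8) and 9: 17
merge al(12) and de(13): 25
merge 17 and ga(18): 35
merge 25 and 35: 60
merge ep(47) and 60: 107
ka sits 5 levels below the root, so its codeword is 5 bits.

5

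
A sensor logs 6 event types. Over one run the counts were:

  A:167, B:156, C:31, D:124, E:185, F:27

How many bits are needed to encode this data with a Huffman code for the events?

Build the Huffman tree bottom-up:
combine F(27), C(31) → 58
combine 58, D(124) → 182
combine B(156), A(167) → 323
combine 182, E(185) → 367
combine 323, 367 → 690
Each symbol's bit-cost is frequency × depth; summing gives 1620 bits (equivalently 58 + 182 + 323 + 367 + 690).

1620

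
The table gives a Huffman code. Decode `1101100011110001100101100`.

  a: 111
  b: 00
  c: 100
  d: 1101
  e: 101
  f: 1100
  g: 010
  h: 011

dchfhbec

Read left to right; each codeword is recognised as soon as it completes (prefix code):
  1101→d | 100→c | 011→h | 1100→f | 011→h | 00→b | 101→e | 100→c
Decoded message: dchfhbec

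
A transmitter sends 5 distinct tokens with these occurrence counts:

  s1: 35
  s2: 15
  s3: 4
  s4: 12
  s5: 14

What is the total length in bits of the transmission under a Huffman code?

170

Greedily combine the two least-frequent nodes:
merge s3(4) and s4(12): 16
merge s5(14) and s2(15): 29
merge 16 and 29: 45
merge s1(35) and 45: 80
The encoded length is the sum of every internal node's weight: 16 + 29 + 45 + 80 = 170 bits.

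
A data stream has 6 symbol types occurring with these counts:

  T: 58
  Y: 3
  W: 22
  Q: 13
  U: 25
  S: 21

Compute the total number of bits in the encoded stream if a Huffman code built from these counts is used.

Greedily combine the two least-frequent nodes:
combine Y(3), Q(13) → 16
combine 16, S(21) → 37
combine W(22), U(25) → 47
combine 37, 47 → 84
combine T(58), 84 → 142
Total encoded bits = sum of merged weights = 16 + 37 + 47 + 84 + 142 = 326.

326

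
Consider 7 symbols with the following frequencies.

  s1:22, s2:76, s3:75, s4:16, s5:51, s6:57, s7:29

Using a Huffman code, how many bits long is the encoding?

Build the Huffman tree bottom-up:
s4(16) + s1(22) → 38
s7(29) + 38 → 67
s5(51) + s6(57) → 108
67 + s3(75) → 142
s2(76) + 108 → 184
142 + 184 → 326
Total encoded bits = sum of merged weights = 38 + 67 + 108 + 142 + 184 + 326 = 865.

865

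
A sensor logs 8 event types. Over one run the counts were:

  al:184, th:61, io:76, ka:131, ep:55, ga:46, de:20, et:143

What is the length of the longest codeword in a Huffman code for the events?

4

Merge the two lowest-weight nodes at each step:
merge de(20) and ga(46): 66
merge ep(55) and th(61): 116
merge 66 and io(76): 142
merge 116 and ka(131): 247
merge 142 and et(143): 285
merge al(184) and 247: 431
merge 285 and 431: 716
The first pair merged (de, ga) ends up deepest, at depth 4.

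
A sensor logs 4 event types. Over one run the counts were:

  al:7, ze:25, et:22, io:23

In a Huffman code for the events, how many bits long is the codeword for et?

2

Huffman merges, smallest pair first:
al(7) + et(22) → 29
io(23) + ze(25) → 48
29 + 48 → 77
et's leaf is at depth 2, giving a 2-bit codeword.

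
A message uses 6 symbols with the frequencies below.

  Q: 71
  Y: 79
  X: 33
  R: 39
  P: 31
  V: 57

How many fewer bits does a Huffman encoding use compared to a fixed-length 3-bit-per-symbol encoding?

Fixed-length: 3 bits × 310 symbols = 930 bits.
Huffman merges:
combine P(31), X(33) → 64
combine R(39), V(57) → 96
combine 64, Q(71) → 135
combine Y(79), 96 → 175
combine 135, 175 → 310
Huffman total = 64 + 96 + 135 + 175 + 310 = 780 bits.
Saving = 930 − 780 = 150 bits.

150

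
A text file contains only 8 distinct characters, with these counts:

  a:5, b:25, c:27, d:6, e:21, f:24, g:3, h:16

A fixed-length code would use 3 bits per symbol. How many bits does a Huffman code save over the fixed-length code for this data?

Fixed-length: 3 bits × 127 symbols = 381 bits.
Huffman merges:
merge g(3) and a(5): 8
merge d(6) and 8: 14
merge 14 and h(16): 30
merge e(21) and f(24): 45
merge b(25) and c(27): 52
merge 30 and 45: 75
merge 52 and 75: 127
Huffman total = 8 + 14 + 30 + 45 + 52 + 75 + 127 = 351 bits.
Saving = 381 − 351 = 30 bits.

30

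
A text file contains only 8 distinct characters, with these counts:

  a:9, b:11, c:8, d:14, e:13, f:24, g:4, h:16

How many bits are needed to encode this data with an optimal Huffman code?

Build the Huffman tree bottom-up:
combine g(4), c(8) → 12
combine a(9), b(11) → 20
combine 12, e(13) → 25
combine d(14), h(16) → 30
combine 20, f(24) → 44
combine 25, 30 → 55
combine 44, 55 → 99
Total encoded bits = sum of merged weights = 12 + 20 + 25 + 30 + 44 + 55 + 99 = 285.

285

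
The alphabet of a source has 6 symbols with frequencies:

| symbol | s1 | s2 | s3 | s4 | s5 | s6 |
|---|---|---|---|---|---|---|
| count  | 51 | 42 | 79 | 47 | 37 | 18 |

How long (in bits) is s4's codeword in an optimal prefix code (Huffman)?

Huffman merges, smallest pair first:
merge s6(18) and s5(37): 55
merge s2(42) and s4(47): 89
merge s1(51) and 55: 106
merge s3(79) and 89: 168
merge 106 and 168: 274
s4's leaf is at depth 3, giving a 3-bit codeword.

3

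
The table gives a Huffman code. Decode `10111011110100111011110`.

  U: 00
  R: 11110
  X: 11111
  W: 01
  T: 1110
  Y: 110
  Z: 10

Read left to right; each codeword is recognised as soon as it completes (prefix code):
  10→Z | 1110→T | 11110→R | 10→Z | 01→W | 110→Y | 11110→R
Decoded message: ZTRZWYR

ZTRZWYR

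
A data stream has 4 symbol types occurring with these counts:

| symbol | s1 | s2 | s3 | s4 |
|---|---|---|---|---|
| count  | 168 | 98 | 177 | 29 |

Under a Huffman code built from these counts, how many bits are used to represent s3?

Repeatedly merge the two smallest:
merge s4(29) and s2(98): 127
merge 127 and s1(168): 295
merge s3(177) and 295: 472
s3 is merged only at the final step, so code length = 1.

1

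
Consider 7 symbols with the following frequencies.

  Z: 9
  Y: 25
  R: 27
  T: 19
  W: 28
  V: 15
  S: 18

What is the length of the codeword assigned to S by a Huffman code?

3

Repeatedly merge the two smallest:
Z(9) + V(15) → 24
S(18) + T(19) → 37
24 + Y(25) → 49
R(27) + W(28) → 55
37 + 49 → 86
55 + 86 → 141
S sits 3 levels below the root, so its codeword is 3 bits.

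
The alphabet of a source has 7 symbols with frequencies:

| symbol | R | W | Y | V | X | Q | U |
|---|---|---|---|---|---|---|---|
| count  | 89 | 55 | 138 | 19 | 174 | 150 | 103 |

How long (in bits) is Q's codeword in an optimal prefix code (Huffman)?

Build the tree from the bottom:
combine V(19), W(55) → 74
combine 74, R(89) → 163
combine U(103), Y(138) → 241
combine Q(150), 163 → 313
combine X(174), 241 → 415
combine 313, 415 → 728
The subtree containing Q is merged 2 times, so code length = 2.

2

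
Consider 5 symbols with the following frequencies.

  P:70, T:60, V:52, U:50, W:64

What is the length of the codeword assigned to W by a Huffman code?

2

Repeatedly merge the two smallest:
combine U(50), V(52) → 102
combine T(60), W(64) → 124
combine P(70), 102 → 172
combine 124, 172 → 296
W sits 2 levels below the root, so its codeword is 2 bits.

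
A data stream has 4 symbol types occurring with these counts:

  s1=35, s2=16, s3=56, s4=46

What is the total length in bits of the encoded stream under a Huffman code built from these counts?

Greedily combine the two least-frequent nodes:
combine s2(16), s1(35) → 51
combine s4(46), 51 → 97
combine s3(56), 97 → 153
Total encoded bits = sum of merged weights = 51 + 97 + 153 = 301.

301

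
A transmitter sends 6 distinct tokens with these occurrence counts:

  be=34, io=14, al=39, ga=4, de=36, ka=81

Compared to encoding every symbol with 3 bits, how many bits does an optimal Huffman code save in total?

144

Fixed-length: 3 bits × 208 symbols = 624 bits.
Huffman merges:
ga(4) + io(14) → 18
18 + be(34) → 52
de(36) + al(39) → 75
52 + 75 → 127
ka(81) + 127 → 208
Huffman total = 18 + 52 + 75 + 127 + 208 = 480 bits.
Saving = 624 − 480 = 144 bits.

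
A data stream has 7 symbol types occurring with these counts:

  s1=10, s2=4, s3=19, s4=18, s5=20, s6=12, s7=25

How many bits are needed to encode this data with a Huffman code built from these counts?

293

Greedily combine the two least-frequent nodes:
combine s2(4), s1(10) → 14
combine s6(12), 14 → 26
combine s4(18), s3(19) → 37
combine s5(20), s7(25) → 45
combine 26, 37 → 63
combine 45, 63 → 108
The encoded length is the sum of every internal node's weight: 14 + 26 + 37 + 45 + 63 + 108 = 293 bits.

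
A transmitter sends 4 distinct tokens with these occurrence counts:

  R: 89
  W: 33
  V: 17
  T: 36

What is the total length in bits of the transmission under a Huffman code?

Build the Huffman tree bottom-up:
combine V(17), W(33) → 50
combine T(36), 50 → 86
combine 86, R(89) → 175
Total encoded bits = sum of merged weights = 50 + 86 + 175 = 311.

311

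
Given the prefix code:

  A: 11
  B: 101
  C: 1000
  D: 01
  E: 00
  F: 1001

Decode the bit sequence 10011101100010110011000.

Read left to right; each codeword is recognised as soon as it completes (prefix code):
  1001→F | 11→A | 01→D | 1000→C | 101→B | 1001→F | 1000→C
Decoded message: FADCBFC

FADCBFC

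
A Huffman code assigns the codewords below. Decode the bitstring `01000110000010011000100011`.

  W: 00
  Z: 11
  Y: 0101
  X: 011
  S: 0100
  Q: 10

SXWWSZWSX

Read left to right; each codeword is recognised as soon as it completes (prefix code):
  0100→S | 011→X | 00→W | 00→W | 0100→S | 11→Z | 00→W | 0100→S | 011→X
Decoded message: SXWWSZWSX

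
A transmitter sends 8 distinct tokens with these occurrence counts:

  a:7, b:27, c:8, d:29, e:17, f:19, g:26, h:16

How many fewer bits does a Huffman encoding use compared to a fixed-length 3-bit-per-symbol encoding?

14

Fixed-length: 3 bits × 149 symbols = 447 bits.
Huffman merges:
a(7) + c(8) → 15
15 + h(16) → 31
e(17) + f(19) → 36
g(26) + b(27) → 53
d(29) + 31 → 60
36 + 53 → 89
60 + 89 → 149
Huffman total = 15 + 31 + 36 + 53 + 60 + 89 + 149 = 433 bits.
Saving = 447 − 433 = 14 bits.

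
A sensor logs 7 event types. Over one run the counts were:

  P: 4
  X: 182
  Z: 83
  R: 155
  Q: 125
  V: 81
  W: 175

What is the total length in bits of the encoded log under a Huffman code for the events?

2143

Merge the two smallest weights repeatedly:
P(4) + V(81) → 85
Z(83) + 85 → 168
Q(125) + R(155) → 280
168 + W(175) → 343
X(182) + 280 → 462
343 + 462 → 805
Each symbol's bit-cost is frequency × depth; summing gives 2143 bits (equivalently 85 + 168 + 280 + 343 + 462 + 805).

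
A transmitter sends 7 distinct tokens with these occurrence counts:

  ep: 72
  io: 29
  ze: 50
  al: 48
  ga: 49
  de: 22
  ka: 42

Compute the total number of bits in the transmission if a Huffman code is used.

Greedily combine the two least-frequent nodes:
de(22) + io(29) → 51
ka(42) + al(48) → 90
ga(49) + ze(50) → 99
51 + ep(72) → 123
90 + 99 → 189
123 + 189 → 312
The encoded length is the sum of every internal node's weight: 51 + 90 + 99 + 123 + 189 + 312 = 864 bits.

864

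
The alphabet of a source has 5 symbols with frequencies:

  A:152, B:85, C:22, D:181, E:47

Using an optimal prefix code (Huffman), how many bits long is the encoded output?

Build the Huffman tree bottom-up:
C(22) + E(47) → 69
69 + B(85) → 154
A(152) + 154 → 306
D(181) + 306 → 487
The encoded length is the sum of every internal node's weight: 69 + 154 + 306 + 487 = 1016 bits.

1016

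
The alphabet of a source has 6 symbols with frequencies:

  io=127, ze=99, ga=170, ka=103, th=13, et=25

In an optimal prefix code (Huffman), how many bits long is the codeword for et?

Huffman merges, smallest pair first:
combine th(13), et(25) → 38
combine 38, ze(99) → 137
combine ka(103), io(127) → 230
combine 137, ga(170) → 307
combine 230, 307 → 537
et sits 4 levels below the root, so its codeword is 4 bits.

4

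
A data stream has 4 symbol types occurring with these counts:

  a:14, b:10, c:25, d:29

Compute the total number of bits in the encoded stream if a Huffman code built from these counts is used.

151

Build the Huffman tree bottom-up:
merge b(10) and a(14): 24
merge 24 and c(25): 49
merge d(29) and 49: 78
The encoded length is the sum of every internal node's weight: 24 + 49 + 78 = 151 bits.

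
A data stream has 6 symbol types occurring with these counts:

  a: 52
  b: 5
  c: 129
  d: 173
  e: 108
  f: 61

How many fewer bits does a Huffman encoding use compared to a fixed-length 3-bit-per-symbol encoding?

Fixed-length: 3 bits × 528 symbols = 1584 bits.
Huffman merges:
combine b(5), a(52) → 57
combine 57, f(61) → 118
combine e(108), 118 → 226
combine c(129), d(173) → 302
combine 226, 302 → 528
Huffman total = 57 + 118 + 226 + 302 + 528 = 1231 bits.
Saving = 1584 − 1231 = 353 bits.

353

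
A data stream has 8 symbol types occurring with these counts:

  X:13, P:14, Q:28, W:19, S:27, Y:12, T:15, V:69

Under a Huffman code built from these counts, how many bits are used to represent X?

Repeatedly merge the two smallest:
combine Y(12), X(13) → 25
combine P(14), T(15) → 29
combine W(19), 25 → 44
combine S(27), Q(28) → 55
combine 29, 44 → 73
combine 55, V(69) → 124
combine 73, 124 → 197
X sits 4 levels below the root, so its codeword is 4 bits.

4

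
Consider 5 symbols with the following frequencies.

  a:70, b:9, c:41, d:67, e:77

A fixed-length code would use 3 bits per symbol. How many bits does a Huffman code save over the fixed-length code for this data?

Fixed-length: 3 bits × 264 symbols = 792 bits.
Huffman merges:
b(9) + c(41) → 50
50 + d(67) → 117
a(70) + e(77) → 147
117 + 147 → 264
Huffman total = 50 + 117 + 147 + 264 = 578 bits.
Saving = 792 − 578 = 214 bits.

214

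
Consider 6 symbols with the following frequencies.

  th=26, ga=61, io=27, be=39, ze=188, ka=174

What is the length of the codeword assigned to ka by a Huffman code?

2

Repeatedly merge the two smallest:
th(26) + io(27) → 53
be(39) + 53 → 92
ga(61) + 92 → 153
153 + ka(174) → 327
ze(188) + 327 → 515
ka's leaf is at depth 2, giving a 2-bit codeword.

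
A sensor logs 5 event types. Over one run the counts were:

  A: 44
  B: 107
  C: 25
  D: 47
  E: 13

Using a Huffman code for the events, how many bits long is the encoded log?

Merge the two smallest weights repeatedly:
E(13) + C(25) → 38
38 + A(44) → 82
D(47) + 82 → 129
B(107) + 129 → 236
The encoded length is the sum of every internal node's weight: 38 + 82 + 129 + 236 = 485 bits.

485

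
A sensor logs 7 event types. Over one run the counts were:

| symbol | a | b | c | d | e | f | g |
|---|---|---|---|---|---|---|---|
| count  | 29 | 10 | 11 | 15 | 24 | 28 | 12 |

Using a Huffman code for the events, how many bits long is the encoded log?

Build the Huffman tree bottom-up:
merge b(10) and c(11): 21
merge g(12) and d(15): 27
merge 21 and e(24): 45
merge 27 and f(28): 55
merge a(29) and 45: 74
merge 55 and 74: 129
Total encoded bits = sum of merged weights = 21 + 27 + 45 + 55 + 74 + 129 = 351.

351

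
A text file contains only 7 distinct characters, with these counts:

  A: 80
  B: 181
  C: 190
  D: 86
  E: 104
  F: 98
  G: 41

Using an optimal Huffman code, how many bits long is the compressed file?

Build the Huffman tree bottom-up:
merge G(41) and A(80): 121
merge D(86) and F(98): 184
merge E(104) and 121: 225
merge B(181) and 184: 365
merge C(190) and 225: 415
merge 365 and 415: 780
Total encoded bits = sum of merged weights = 121 + 184 + 225 + 365 + 415 + 780 = 2090.

2090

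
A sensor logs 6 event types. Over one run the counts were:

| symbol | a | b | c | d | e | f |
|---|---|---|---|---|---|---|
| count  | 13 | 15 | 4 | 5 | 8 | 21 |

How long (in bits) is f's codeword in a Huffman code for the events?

2

Build the tree from the bottom:
merge c(4) and d(5): 9
merge e(8) and 9: 17
merge a(13) and b(15): 28
merge 17 and f(21): 38
merge 28 and 38: 66
f sits 2 levels below the root, so its codeword is 2 bits.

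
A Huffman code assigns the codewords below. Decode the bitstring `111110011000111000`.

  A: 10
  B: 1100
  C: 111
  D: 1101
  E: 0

CBBECEEE

Read left to right; each codeword is recognised as soon as it completes (prefix code):
  111→C | 1100→B | 1100→B | 0→E | 111→C | 0→E | 0→E | 0→E
Decoded message: CBBECEEE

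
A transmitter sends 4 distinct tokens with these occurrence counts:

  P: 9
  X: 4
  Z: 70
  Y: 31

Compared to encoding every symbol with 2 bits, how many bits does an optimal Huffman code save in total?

57

Fixed-length: 2 bits × 114 symbols = 228 bits.
Huffman merges:
X(4) + P(9) → 13
13 + Y(31) → 44
44 + Z(70) → 114
Huffman total = 13 + 44 + 114 = 171 bits.
Saving = 228 − 171 = 57 bits.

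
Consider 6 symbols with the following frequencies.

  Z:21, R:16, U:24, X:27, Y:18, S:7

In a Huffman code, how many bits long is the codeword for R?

3

Repeatedly merge the two smallest:
S(7) + R(16) → 23
Y(18) + Z(21) → 39
23 + U(24) → 47
X(27) + 39 → 66
47 + 66 → 113
R's leaf is at depth 3, giving a 3-bit codeword.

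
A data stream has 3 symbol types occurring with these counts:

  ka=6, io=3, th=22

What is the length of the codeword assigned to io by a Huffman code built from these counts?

Repeatedly merge the two smallest:
merge io(3) and ka(6): 9
merge 9 and th(22): 31
io sits 2 levels below the root, so its codeword is 2 bits.

2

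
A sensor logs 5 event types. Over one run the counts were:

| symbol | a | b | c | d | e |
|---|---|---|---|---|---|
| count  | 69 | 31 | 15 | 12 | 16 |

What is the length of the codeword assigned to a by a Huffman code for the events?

Build the tree from the bottom:
merge d(12) and c(15): 27
merge e(16) and 27: 43
merge b(31) and 43: 74
merge a(69) and 74: 143
a is merged only at the final step, so code length = 1.

1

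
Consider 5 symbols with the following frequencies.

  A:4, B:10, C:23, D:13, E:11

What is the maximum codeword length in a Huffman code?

Merge the two lowest-weight nodes at each step:
merge A(4) and B(10): 14
merge E(11) and D(13): 24
merge 14 and C(23): 37
merge 24 and 37: 61
Maximum depth reached is 3.

3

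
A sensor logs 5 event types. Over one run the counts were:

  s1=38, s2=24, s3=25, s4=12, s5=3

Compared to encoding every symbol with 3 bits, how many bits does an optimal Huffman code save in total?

87

Fixed-length: 3 bits × 102 symbols = 306 bits.
Huffman merges:
s5(3) + s4(12) → 15
15 + s2(24) → 39
s3(25) + s1(38) → 63
39 + 63 → 102
Huffman total = 15 + 39 + 63 + 102 = 219 bits.
Saving = 306 − 219 = 87 bits.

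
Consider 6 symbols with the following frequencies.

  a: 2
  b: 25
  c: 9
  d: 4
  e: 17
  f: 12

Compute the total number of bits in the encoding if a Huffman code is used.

159

Greedily combine the two least-frequent nodes:
a(2) + d(4) → 6
6 + c(9) → 15
f(12) + 15 → 27
e(17) + b(25) → 42
27 + 42 → 69
Total encoded bits = sum of merged weights = 6 + 15 + 27 + 42 + 69 = 159.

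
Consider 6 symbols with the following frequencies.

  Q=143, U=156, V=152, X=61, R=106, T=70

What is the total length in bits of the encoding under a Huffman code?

Build the Huffman tree bottom-up:
X(61) + T(70) → 131
R(106) + 131 → 237
Q(143) + V(152) → 295
U(156) + 237 → 393
295 + 393 → 688
Total encoded bits = sum of merged weights = 131 + 237 + 295 + 393 + 688 = 1744.

1744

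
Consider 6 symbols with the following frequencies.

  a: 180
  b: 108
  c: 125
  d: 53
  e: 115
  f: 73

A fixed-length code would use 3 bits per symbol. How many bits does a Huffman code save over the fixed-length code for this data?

Fixed-length: 3 bits × 654 symbols = 1962 bits.
Huffman merges:
merge d(53) and f(73): 126
merge b(108) and e(115): 223
merge c(125) and 126: 251
merge a(180) and 223: 403
merge 251 and 403: 654
Huffman total = 126 + 223 + 251 + 403 + 654 = 1657 bits.
Saving = 1962 − 1657 = 305 bits.

305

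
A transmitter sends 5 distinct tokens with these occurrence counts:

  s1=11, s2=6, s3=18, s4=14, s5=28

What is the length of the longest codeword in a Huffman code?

Merge the two lowest-weight nodes at each step:
merge s2(6) and s1(11): 17
merge s4(14) and 17: 31
merge s3(18) and s5(28): 46
merge 31 and 46: 77
The first pair merged (s2, s1) ends up deepest, at depth 3.

3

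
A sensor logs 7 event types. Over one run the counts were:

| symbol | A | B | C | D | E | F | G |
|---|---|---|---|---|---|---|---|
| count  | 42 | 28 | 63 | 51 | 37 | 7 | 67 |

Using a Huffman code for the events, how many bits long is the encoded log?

790

Greedily combine the two least-frequent nodes:
F(7) + B(28) → 35
35 + E(37) → 72
A(42) + D(51) → 93
C(63) + G(67) → 130
72 + 93 → 165
130 + 165 → 295
Total encoded bits = sum of merged weights = 35 + 72 + 93 + 130 + 165 + 295 = 790.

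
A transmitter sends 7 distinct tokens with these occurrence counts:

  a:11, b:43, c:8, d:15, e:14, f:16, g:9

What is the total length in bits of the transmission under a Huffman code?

304

Merge the two smallest weights repeatedly:
c(8) + g(9) → 17
a(11) + e(14) → 25
d(15) + f(16) → 31
17 + 25 → 42
31 + 42 → 73
b(43) + 73 → 116
Total encoded bits = sum of merged weights = 17 + 25 + 31 + 42 + 73 + 116 = 304.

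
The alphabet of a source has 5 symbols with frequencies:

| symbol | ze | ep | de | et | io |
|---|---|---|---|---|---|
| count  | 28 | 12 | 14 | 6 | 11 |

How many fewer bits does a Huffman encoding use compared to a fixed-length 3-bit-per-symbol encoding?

56

Fixed-length: 3 bits × 71 symbols = 213 bits.
Huffman merges:
combine et(6), io(11) → 17
combine ep(12), de(14) → 26
combine 17, 26 → 43
combine ze(28), 43 → 71
Huffman total = 17 + 26 + 43 + 71 = 157 bits.
Saving = 213 − 157 = 56 bits.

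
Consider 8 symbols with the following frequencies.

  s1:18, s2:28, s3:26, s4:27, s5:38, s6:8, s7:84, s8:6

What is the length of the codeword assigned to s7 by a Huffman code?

Huffman merges, smallest pair first:
combine s8(6), s6(8) → 14
combine 14, s1(18) → 32
combine s3(26), s4(27) → 53
combine s2(28), 32 → 60
combine s5(38), 53 → 91
combine 60, s7(84) → 144
combine 91, 144 → 235
s7's leaf is at depth 2, giving a 2-bit codeword.

2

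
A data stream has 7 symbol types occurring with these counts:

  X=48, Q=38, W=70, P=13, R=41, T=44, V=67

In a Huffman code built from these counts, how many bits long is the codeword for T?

Huffman merges, smallest pair first:
merge P(13) and Q(38): 51
merge R(41) and T(44): 85
merge X(48) and 51: 99
merge V(67) and W(70): 137
merge 85 and 99: 184
merge 137 and 184: 321
The subtree containing T is merged 3 times, so code length = 3.

3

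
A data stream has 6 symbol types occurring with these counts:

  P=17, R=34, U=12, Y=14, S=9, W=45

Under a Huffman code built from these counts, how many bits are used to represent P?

3

Repeatedly merge the two smallest:
combine S(9), U(12) → 21
combine Y(14), P(17) → 31
combine 21, 31 → 52
combine R(34), W(45) → 79
combine 52, 79 → 131
The subtree containing P is merged 3 times, so code length = 3.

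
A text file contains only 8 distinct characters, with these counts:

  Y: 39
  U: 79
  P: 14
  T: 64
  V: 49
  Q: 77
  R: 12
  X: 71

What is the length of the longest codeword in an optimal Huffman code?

5

Merge the two lowest-weight nodes at each step:
merge R(12) and P(14): 26
merge 26 and Y(39): 65
merge V(49) and T(64): 113
merge 65 and X(71): 136
merge Q(77) and U(79): 156
merge 113 and 136: 249
merge 156 and 249: 405
The first pair merged (R, P) ends up deepest, at depth 5.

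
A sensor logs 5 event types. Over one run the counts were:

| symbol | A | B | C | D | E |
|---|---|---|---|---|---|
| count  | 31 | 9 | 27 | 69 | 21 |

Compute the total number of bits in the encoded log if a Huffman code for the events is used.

332

Merge the two smallest weights repeatedly:
merge B(9) and E(21): 30
merge C(27) and 30: 57
merge A(31) and 57: 88
merge D(69) and 88: 157
Each symbol's bit-cost is frequency × depth; summing gives 332 bits (equivalently 30 + 57 + 88 + 157).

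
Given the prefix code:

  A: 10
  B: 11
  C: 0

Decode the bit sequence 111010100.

Read left to right; each codeword is recognised as soon as it completes (prefix code):
  11→B | 10→A | 10→A | 10→A | 0→C
Decoded message: BAAAC

BAAAC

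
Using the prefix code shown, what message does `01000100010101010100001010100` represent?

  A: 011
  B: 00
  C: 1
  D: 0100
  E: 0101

Read left to right; each codeword is recognised as soon as it completes (prefix code):
  0100→D | 0100→D | 0101→E | 0101→E | 0100→D | 00→B | 1→C | 0101→E | 00→B
Decoded message: DDEEDBCEB

DDEEDBCEB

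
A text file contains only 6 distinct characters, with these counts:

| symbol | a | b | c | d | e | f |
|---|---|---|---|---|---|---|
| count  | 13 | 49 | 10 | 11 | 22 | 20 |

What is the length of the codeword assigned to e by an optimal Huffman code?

3

Repeatedly merge the two smallest:
c(10) + d(11) → 21
a(13) + f(20) → 33
21 + e(22) → 43
33 + 43 → 76
b(49) + 76 → 125
The subtree containing e is merged 3 times, so code length = 3.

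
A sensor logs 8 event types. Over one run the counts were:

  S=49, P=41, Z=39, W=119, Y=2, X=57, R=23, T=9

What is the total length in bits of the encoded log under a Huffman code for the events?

Greedily combine the two least-frequent nodes:
merge Y(2) and T(9): 11
merge 11 and R(23): 34
merge 34 and Z(39): 73
merge P(41) and S(49): 90
merge X(57) and 73: 130
merge 90 and W(119): 209
merge 130 and 209: 339
Total encoded bits = sum of merged weights = 11 + 34 + 73 + 90 + 130 + 209 + 339 = 886.

886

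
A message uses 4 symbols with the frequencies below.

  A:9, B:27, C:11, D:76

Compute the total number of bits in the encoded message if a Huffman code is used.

190

Build the Huffman tree bottom-up:
combine A(9), C(11) → 20
combine 20, B(27) → 47
combine 47, D(76) → 123
The encoded length is the sum of every internal node's weight: 20 + 47 + 123 = 190 bits.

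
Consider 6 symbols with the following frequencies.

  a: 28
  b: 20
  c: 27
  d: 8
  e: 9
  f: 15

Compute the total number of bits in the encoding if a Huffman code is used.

263

Merge the two smallest weights repeatedly:
combine d(8), e(9) → 17
combine f(15), 17 → 32
combine b(20), c(27) → 47
combine a(28), 32 → 60
combine 47, 60 → 107
Each symbol's bit-cost is frequency × depth; summing gives 263 bits (equivalently 17 + 32 + 47 + 60 + 107).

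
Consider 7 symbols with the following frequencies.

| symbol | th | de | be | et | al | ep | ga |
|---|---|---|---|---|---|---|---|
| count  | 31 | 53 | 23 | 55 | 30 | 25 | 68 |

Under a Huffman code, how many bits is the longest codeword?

4

Merge the two lowest-weight nodes at each step:
merge be(23) and ep(25): 48
merge al(30) and th(31): 61
merge 48 and de(53): 101
merge et(55) and 61: 116
merge ga(68) and 101: 169
merge 116 and 169: 285
The first pair merged (be, ep) ends up deepest, at depth 4.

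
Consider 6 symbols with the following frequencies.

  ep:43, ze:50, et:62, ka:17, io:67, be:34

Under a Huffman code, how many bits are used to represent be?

Build the tree from the bottom:
combine ka(17), be(34) → 51
combine ep(43), ze(50) → 93
combine 51, et(62) → 113
combine io(67), 93 → 160
combine 113, 160 → 273
The subtree containing be is merged 3 times, so code length = 3.

3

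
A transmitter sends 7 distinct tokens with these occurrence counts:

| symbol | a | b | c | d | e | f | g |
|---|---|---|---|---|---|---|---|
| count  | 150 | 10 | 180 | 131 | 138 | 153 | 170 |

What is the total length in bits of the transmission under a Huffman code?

2587

Greedily combine the two least-frequent nodes:
combine b(10), d(131) → 141
combine e(138), 141 → 279
combine a(150), f(153) → 303
combine g(170), c(180) → 350
combine 279, 303 → 582
combine 350, 582 → 932
Total encoded bits = sum of merged weights = 141 + 279 + 303 + 350 + 582 + 932 = 2587.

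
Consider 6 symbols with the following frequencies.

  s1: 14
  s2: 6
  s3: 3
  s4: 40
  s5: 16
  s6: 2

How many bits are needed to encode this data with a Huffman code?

Build the Huffman tree bottom-up:
merge s6(2) and s3(3): 5
merge 5 and s2(6): 11
merge 11 and s1(14): 25
merge s5(16) and 25: 41
merge s4(40) and 41: 81
The encoded length is the sum of every internal node's weight: 5 + 11 + 25 + 41 + 81 = 163 bits.

163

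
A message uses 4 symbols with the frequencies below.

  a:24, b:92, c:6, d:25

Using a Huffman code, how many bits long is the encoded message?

Greedily combine the two least-frequent nodes:
merge c(6) and a(24): 30
merge d(25) and 30: 55
merge 55 and b(92): 147
Each symbol's bit-cost is frequency × depth; summing gives 232 bits (equivalently 30 + 55 + 147).

232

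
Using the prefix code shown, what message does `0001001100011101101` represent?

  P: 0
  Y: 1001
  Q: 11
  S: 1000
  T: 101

PPPYSQTT

Read left to right; each codeword is recognised as soon as it completes (prefix code):
  0→P | 0→P | 0→P | 1001→Y | 1000→S | 11→Q | 101→T | 101→T
Decoded message: PPPYSQTT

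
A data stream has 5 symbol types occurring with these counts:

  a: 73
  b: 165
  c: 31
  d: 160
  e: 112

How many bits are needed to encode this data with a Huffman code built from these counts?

Greedily combine the two least-frequent nodes:
c(31) + a(73) → 104
104 + e(112) → 216
d(160) + b(165) → 325
216 + 325 → 541
The encoded length is the sum of every internal node's weight: 104 + 216 + 325 + 541 = 1186 bits.

1186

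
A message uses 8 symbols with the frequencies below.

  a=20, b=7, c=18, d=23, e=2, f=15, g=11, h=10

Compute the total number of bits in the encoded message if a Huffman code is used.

Merge the two smallest weights repeatedly:
e(2) + b(7) → 9
9 + h(10) → 19
g(11) + f(15) → 26
c(18) + 19 → 37
a(20) + d(23) → 43
26 + 37 → 63
43 + 63 → 106
The encoded length is the sum of every internal node's weight: 9 + 19 + 26 + 37 + 43 + 63 + 106 = 303 bits.

303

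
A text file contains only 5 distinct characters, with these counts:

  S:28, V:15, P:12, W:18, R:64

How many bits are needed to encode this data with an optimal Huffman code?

282

Build the Huffman tree bottom-up:
merge P(12) and V(15): 27
merge W(18) and 27: 45
merge S(28) and 45: 73
merge R(64) and 73: 137
The encoded length is the sum of every internal node's weight: 27 + 45 + 73 + 137 = 282 bits.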